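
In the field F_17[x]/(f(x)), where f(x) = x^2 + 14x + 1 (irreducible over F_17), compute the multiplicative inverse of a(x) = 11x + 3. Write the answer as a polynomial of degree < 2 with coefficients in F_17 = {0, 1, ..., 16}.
a(x)^(-1) ≡ 5x + 13 (mod f(x))

Since f is irreducible over F_17, F_17[x]/(f) is a field and a(x) ≠ 0 has an inverse. Apply the extended Euclidean algorithm to f(x) and a(x) in F_17[x]: f(x) = (14x + 16)·a(x) + (4). The last nonzero remainder is the constant 4 = gcd(f, a) in F_17. Back-substituting through the division chain expresses 4 = s(x)·a(x) + t(x)·f(x) with s(x) ≡ 3x + 1 (mod f), so (3x + 1)·a(x) ≡ 4 (mod f). Multiplying by 4^(-1) ≡ 13 in F_17 gives a(x)^(-1) ≡ 13·(3x + 1) ≡ 5x + 13 (mod f). Check: (11x + 3)·(5x + 13) = 4x^2 + 5x + 5 ≡ 1 (mod x^2 + 14x + 1).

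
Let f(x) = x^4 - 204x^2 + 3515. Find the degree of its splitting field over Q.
[K : Q] = 4

Solving the quadratic in x^2: x^2 = (204 ± √(204^2 - 4·3515))/2 = (204 ± √27556)/2 = (204 ± 166)/2, giving x^2 = 19 or x^2 = 185. So f(x) = (x^2 - 19)(x^2 - 185) and the roots of f are ±√19, ±√185. Hence the splitting field is K = Q(√19, √185). Since 19 and 185 are distinct squarefree integers > 1, their product 3515 is not a perfect square, so √185 ∉ Q(√19). By the tower law [K:Q] = [Q(√19,√185):Q(√19)] · [Q(√19):Q] = 2 · 2 = 4.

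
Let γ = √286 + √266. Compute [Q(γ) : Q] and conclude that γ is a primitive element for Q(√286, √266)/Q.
[Q(γ) : Q] = 4 (equivalently, Q(γ) = Q(√286, √266))

Obviously Q(γ) ⊆ Q(√286, √266), and [Q(√286, √266):Q] = 4 (since 286, 266 are distinct squarefree integers > 1 with 76076 not a perfect square). To show equality we compute the minimal polynomial of γ. From γ = √286 + √266: γ^2 = 286 + 2√(76076) + 266 = 552 + 2√(76076), so γ^2 - 552 = 2√(76076); squaring, (γ^2 - 552)^2 = 4·76076, i.e. γ^4 - 1104γ^2 + 304704 - 304304 = 0, i.e. γ^4 - 1104γ^2 + 400 = 0. So γ is a root of x^4 - 1104x^2 + 400. This polynomial is irreducible over Q: it has no rational root (each ±√286 ± √266 is irrational), and any factorization into two quadratics over Q would force √(76076) ∈ Q (pairing opposite roots) or √286, √266 ∈ Q (other pairings), all impossible. Hence [Q(γ):Q] = 4 = [Q(√286, √266):Q], so Q(γ) = Q(√286, √266).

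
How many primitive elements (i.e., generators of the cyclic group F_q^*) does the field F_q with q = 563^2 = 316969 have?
There are φ(316968) = 103040 primitive elements

F_q^* is cyclic of order q - 1 = 316968. A cyclic group of order m has exactly φ(m) generators. Here m = 316968 = 2^3 · 3 · 47 · 281, so the number of primitive elements is φ(316968) = 103040.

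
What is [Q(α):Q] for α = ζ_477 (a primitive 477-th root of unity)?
[Q(α):Q] = 312

The minimal polynomial of ζ_477 over Q is the 477-th cyclotomic polynomial Φ_477(x), which is irreducible over Q and has degree φ(477) = 312. Hence [Q(α):Q] = φ(477) = 312.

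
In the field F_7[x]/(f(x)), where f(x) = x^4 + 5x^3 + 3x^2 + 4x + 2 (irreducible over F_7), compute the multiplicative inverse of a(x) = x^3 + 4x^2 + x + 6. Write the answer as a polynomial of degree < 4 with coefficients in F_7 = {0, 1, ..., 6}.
a(x)^(-1) ≡ 5x^3 + x^2 + 5x + 3 (mod f(x))

Since f is irreducible over F_7, F_7[x]/(f) is a field and a(x) ≠ 0 has an inverse. Apply the extended Euclidean algorithm to f(x) and a(x) in F_7[x]: f(x) = (x + 1)·a(x) + (5x^2 + 4x + 3);  a(x) = (3x + 4)·(5x^2 + 4x + 3) + (4x + 1);  (5x^2 + 4x + 3) = (3x + 2)·(4x + 1) + (1). The last nonzero remainder is the constant 1 = gcd(f, a) in F_7. Back-substituting through the division chain expresses 1 = s(x)·a(x) + t(x)·f(x) with s(x) ≡ 5x^3 + x^2 + 5x + 3 (mod f), so a(x)^(-1) ≡ s(x) = 5x^3 + x^2 + 5x + 3 (mod f). Check: (x^3 + 4x^2 + x + 6)·(5x^3 + x^2 + 5x + 3) = 5x^6 + 5x^3 + 2x^2 + 5x + 4 ≡ 1 (mod x^4 + 5x^3 + 3x^2 + 4x + 2).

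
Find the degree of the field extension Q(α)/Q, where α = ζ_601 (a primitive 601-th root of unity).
[Q(α):Q] = 600

The minimal polynomial of ζ_601 over Q is the 601-th cyclotomic polynomial Φ_601(x), which is irreducible over Q and has degree φ(601) = 600. Hence [Q(α):Q] = φ(601) = 600.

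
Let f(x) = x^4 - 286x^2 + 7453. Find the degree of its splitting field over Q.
[K : Q] = 4

Solving the quadratic in x^2: x^2 = (286 ± √(286^2 - 4·7453))/2 = (286 ± √51984)/2 = (286 ± 228)/2, giving x^2 = 257 or x^2 = 29. So f(x) = (x^2 - 257)(x^2 - 29) and the roots of f are ±√257, ±√29. Hence the splitting field is K = Q(√257, √29). Since 257 and 29 are distinct squarefree integers > 1, their product 7453 is not a perfect square, so √29 ∉ Q(√257). By the tower law [K:Q] = [Q(√257,√29):Q(√257)] · [Q(√257):Q] = 2 · 2 = 4.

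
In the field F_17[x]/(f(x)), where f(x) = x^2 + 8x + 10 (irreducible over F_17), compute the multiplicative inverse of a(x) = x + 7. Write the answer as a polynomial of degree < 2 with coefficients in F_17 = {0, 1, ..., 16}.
a(x)^(-1) ≡ 11x + 11 (mod f(x))

Since f is irreducible over F_17, F_17[x]/(f) is a field and a(x) ≠ 0 has an inverse. Apply the extended Euclidean algorithm to f(x) and a(x) in F_17[x]: f(x) = (x + 1)·a(x) + (3). The last nonzero remainder is the constant 3 = gcd(f, a) in F_17. Back-substituting through the division chain expresses 3 = s(x)·a(x) + t(x)·f(x) with s(x) ≡ 16x + 16 (mod f), so (16x + 16)·a(x) ≡ 3 (mod f). Multiplying by 3^(-1) ≡ 6 in F_17 gives a(x)^(-1) ≡ 6·(16x + 16) ≡ 11x + 11 (mod f). Check: (x + 7)·(11x + 11) = 11x^2 + 3x + 9 ≡ 1 (mod x^2 + 8x + 10).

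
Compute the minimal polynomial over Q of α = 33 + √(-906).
m_α(x) = x^2 - 66x + 1995

From α - 33 = √(-906), squaring gives (α - 33)^2 = -906, i.e. α^2 - 66α + 1089 = -906, so α^2 - 66α + 1995 = 0. The discriminant of x^2 - 66x + 1995 is (-66)^2 - 4·(1995) = 4356 - 7980 = -3624, and 4·(-906) is not a perfect square in Q since -906 is squarefree and ≠ 1. Hence x^2 - 66x + 1995 is irreducible over Q and is the minimal polynomial of α.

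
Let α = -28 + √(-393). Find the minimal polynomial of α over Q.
m_α(x) = x^2 + 56x + 1177

From α + 28 = √(-393), squaring gives (α + 28)^2 = -393, i.e. α^2 + 56α + 784 = -393, so α^2 + 56α + 1177 = 0. The discriminant of x^2 + 56x + 1177 is (56)^2 - 4·(1177) = 3136 - 4708 = -1572, and 4·(-393) is not a perfect square in Q since -393 is squarefree and ≠ 1. Hence x^2 + 56x + 1177 is irreducible over Q and is the minimal polynomial of α.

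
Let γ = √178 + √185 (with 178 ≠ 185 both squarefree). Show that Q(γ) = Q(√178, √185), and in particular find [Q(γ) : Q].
[Q(γ) : Q] = 4 (equivalently, Q(γ) = Q(√178, √185))

Obviously Q(γ) ⊆ Q(√178, √185), and [Q(√178, √185):Q] = 4 (since 178, 185 are distinct squarefree integers > 1 with 32930 not a perfect square). To show equality we compute the minimal polynomial of γ. From γ = √178 + √185: γ^2 = 178 + 2√(32930) + 185 = 363 + 2√(32930), so γ^2 - 363 = 2√(32930); squaring, (γ^2 - 363)^2 = 4·32930, i.e. γ^4 - 726γ^2 + 131769 - 131720 = 0, i.e. γ^4 - 726γ^2 + 49 = 0. So γ is a root of x^4 - 726x^2 + 49. This polynomial is irreducible over Q: it has no rational root (each ±√178 ± √185 is irrational), and any factorization into two quadratics over Q would force √(32930) ∈ Q (pairing opposite roots) or √178, √185 ∈ Q (other pairings), all impossible. Hence [Q(γ):Q] = 4 = [Q(√178, √185):Q], so Q(γ) = Q(√178, √185).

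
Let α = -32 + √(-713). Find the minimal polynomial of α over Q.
m_α(x) = x^2 + 64x + 1737

From α + 32 = √(-713), squaring gives (α + 32)^2 = -713, i.e. α^2 + 64α + 1024 = -713, so α^2 + 64α + 1737 = 0. The discriminant of x^2 + 64x + 1737 is (64)^2 - 4·(1737) = 4096 - 6948 = -2852, and 4·(-713) is not a perfect square in Q since -713 is squarefree and ≠ 1. Hence x^2 + 64x + 1737 is irreducible over Q and is the minimal polynomial of α.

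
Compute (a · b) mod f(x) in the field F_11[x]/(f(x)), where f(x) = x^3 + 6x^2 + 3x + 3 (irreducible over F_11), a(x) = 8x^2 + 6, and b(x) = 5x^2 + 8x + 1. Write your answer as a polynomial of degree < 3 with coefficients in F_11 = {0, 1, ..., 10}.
a · b ≡ 6x^2 + 5x + 6 (mod f(x))

Multiply in F_11[x]: a(x)·b(x) = (8x^2 + 6)·(5x^2 + 8x + 1) = 7x^4 + 9x^3 + 5x^2 + 4x + 6. This has degree ≥ 3, so divide by f(x) over F_11: 7x^4 + 9x^3 + 5x^2 + 4x + 6 = (7x)·(x^3 + 6x^2 + 3x + 3) + (6x^2 + 5x + 6). Hence a·b ≡ 6x^2 + 5x + 6 (mod f). (F_11[x]/(f) is a field with 11^3 = 1331 elements since f is irreducible of degree 3.)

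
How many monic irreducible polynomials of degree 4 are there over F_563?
There are 25117257498 monic irreducible polynomials of degree 4 over F_563

Each element of F_{563^4} that lies in no proper subfield is a root of exactly one monic irreducible of degree 4 over F_563, and each such polynomial has 4 distinct roots in F_{563^4}. By Möbius inversion the count is N_563(4) = (1/4) Σ_{d|4} μ(4/d) · 563^d = (1/4)(μ(4)·563^1 + μ(2)·563^2 + μ(1)·563^4) = 100469029992/4 = 25117257498.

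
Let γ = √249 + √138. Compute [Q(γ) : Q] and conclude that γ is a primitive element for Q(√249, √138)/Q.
[Q(γ) : Q] = 4 (equivalently, Q(γ) = Q(√249, √138))

Obviously Q(γ) ⊆ Q(√249, √138), and [Q(√249, √138):Q] = 4 (since 249, 138 are distinct squarefree integers > 1 with 34362 not a perfect square). To show equality we compute the minimal polynomial of γ. From γ = √249 + √138: γ^2 = 249 + 2√(34362) + 138 = 387 + 2√(34362), so γ^2 - 387 = 2√(34362); squaring, (γ^2 - 387)^2 = 4·34362, i.e. γ^4 - 774γ^2 + 149769 - 137448 = 0, i.e. γ^4 - 774γ^2 + 12321 = 0. So γ is a root of x^4 - 774x^2 + 12321. This polynomial is irreducible over Q: it has no rational root (each ±√249 ± √138 is irrational), and any factorization into two quadratics over Q would force √(34362) ∈ Q (pairing opposite roots) or √249, √138 ∈ Q (other pairings), all impossible. Hence [Q(γ):Q] = 4 = [Q(√249, √138):Q], so Q(γ) = Q(√249, √138).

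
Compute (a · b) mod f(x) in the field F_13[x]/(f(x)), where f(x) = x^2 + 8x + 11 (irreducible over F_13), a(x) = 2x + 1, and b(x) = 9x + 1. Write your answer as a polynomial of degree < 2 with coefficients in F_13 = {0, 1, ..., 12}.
a · b ≡ 10x + 11 (mod f(x))

Multiply in F_13[x]: a(x)·b(x) = (2x + 1)·(9x + 1) = 5x^2 + 11x + 1. This has degree ≥ 2, so divide by f(x) over F_13: 5x^2 + 11x + 1 = (5)·(x^2 + 8x + 11) + (10x + 11). Hence a·b ≡ 10x + 11 (mod f). (F_13[x]/(f) is a field with 13^2 = 169 elements since f is irreducible of degree 2.)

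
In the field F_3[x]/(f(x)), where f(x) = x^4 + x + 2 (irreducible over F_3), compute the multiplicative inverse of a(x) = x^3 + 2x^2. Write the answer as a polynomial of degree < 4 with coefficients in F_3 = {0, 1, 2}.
a(x)^(-1) ≡ x^2 + 2x + 2 (mod f(x))

Since f is irreducible over F_3, F_3[x]/(f) is a field and a(x) ≠ 0 has an inverse. Apply the extended Euclidean algorithm to f(x) and a(x) in F_3[x]: f(x) = (x + 1)·a(x) + (x^2 + x + 2);  a(x) = (x + 1)·(x^2 + x + 2) + (1). The last nonzero remainder is the constant 1 = gcd(f, a) in F_3. Back-substituting through the division chain expresses 1 = s(x)·a(x) + t(x)·f(x) with s(x) ≡ x^2 + 2x + 2 (mod f), so a(x)^(-1) ≡ s(x) = x^2 + 2x + 2 (mod f). Check: (x^3 + 2x^2)·(x^2 + 2x + 2) = x^5 + x^4 + x^2 ≡ 1 (mod x^4 + x + 2).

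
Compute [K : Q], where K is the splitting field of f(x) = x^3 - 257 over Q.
[K : Q] = 6

The roots of x^3 - 257 are ∛257, ω∛257, ω^2∛257 where ω = e^(2πi/3) is a primitive cube root of unity, so K = Q(∛257, ω). Now [Q(∛257):Q] = 3 (since 257 is not a perfect cube, x^3 - 257 is irreducible) and [Q(ω):Q] = 2. Both 2 and 3 divide [K:Q], and [K:Q] ≤ 3·2 = 6, so [K:Q] = 6. (Equivalently: Q(∛257) ⊂ R but ω ∉ R, so [K : Q(∛257)] = 2.)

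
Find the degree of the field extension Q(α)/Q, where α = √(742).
[Q(α):Q] = 2

[Q(α):Q] equals the degree of the minimal polynomial of α. Here α^2 = 742 and x^2 - 742 is irreducible (d = 742 is squarefree, ≠ 1, hence not a square), so deg(m_α) = 2. Thus [Q(α):Q] = 2.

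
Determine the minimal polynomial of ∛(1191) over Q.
m_α(x) = x^3 - 1191

α satisfies α^3 = 1191, so x^3 - 1191 annihilates α. By the rational root test, a rational root p/q (in lowest terms) of x^3 - 1191 would satisfy p^3 = 1191 q^3, forcing q = 1 and p^3 = 1191; but 1191 is not a perfect cube, contradiction. A monic cubic over Q with no rational root is irreducible (any nontrivial factorization would include a linear factor). Hence x^3 - 1191 is the minimal polynomial of α, and in particular [Q(α):Q] = 3.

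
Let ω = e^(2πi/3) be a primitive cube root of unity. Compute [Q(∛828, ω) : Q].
[Q(∛828, ω) : Q] = 6

[Q(∛828):Q] = 3 (min poly x^3 - 828, irreducible since 828 is not a perfect cube). [Q(ω):Q] = 2 (min poly x^2 + x + 1). Since Q(∛828) ⊂ R and ω ∉ R, we have ω ∉ Q(∛828), so x^2 + x + 1 remains irreducible over Q(∛828) and [Q(∛828, ω) : Q(∛828)] = 2. By the tower law, [Q(∛828, ω) : Q] = 3 · 2 = 6. (In fact Q(∛828, ω) is the splitting field of x^3 - 828 over Q.)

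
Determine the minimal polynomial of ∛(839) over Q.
m_α(x) = x^3 - 839

α satisfies α^3 = 839, so x^3 - 839 annihilates α. By the rational root test, a rational root p/q (in lowest terms) of x^3 - 839 would satisfy p^3 = 839 q^3, forcing q = 1 and p^3 = 839; but 839 is not a perfect cube, contradiction. A monic cubic over Q with no rational root is irreducible (any nontrivial factorization would include a linear factor). Hence x^3 - 839 is the minimal polynomial of α, and in particular [Q(α):Q] = 3.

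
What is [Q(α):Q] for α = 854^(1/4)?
[Q(α):Q] = 4

α is a root of x^4 - 854. By Eisenstein's criterion at the prime p = 2 (which divides the constant term 854 but p^2 = 4 does not, since 854 is squarefree), x^4 - 854 is irreducible over Q. Hence [Q(α):Q] = 4.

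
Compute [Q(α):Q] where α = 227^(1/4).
[Q(α):Q] = 4

α is a root of x^4 - 227. By Eisenstein's criterion at the prime p = 227 (which divides the constant term 227 but p^2 = 51529 does not, since 227 is squarefree), x^4 - 227 is irreducible over Q. Hence [Q(α):Q] = 4.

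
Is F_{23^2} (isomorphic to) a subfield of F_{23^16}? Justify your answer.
Yes: F_{23^2} is a subfield of F_{23^16}

F_{p^m} embeds in F_{p^n} iff m | n (since F_{p^n} is the splitting field of x^(p^n) - x, and F_{p^m} ⊂ F_{p^n} forces p^n to be a power of p^m, i.e. m | n; conversely if m | n then every root of x^(p^m) - x is a root of x^(p^n) - x). Here 2 | 16 (since 16 = 8·2), so F_{23^2} is a subfield of F_{23^16}, and [F_{23^16} : F_{23^2}] = 16/2 = 8.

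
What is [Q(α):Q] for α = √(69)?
[Q(α):Q] = 2

[Q(α):Q] equals the degree of the minimal polynomial of α. Here α^2 = 69 and x^2 - 69 is irreducible (d = 69 is squarefree, ≠ 1, hence not a square), so deg(m_α) = 2. Thus [Q(α):Q] = 2.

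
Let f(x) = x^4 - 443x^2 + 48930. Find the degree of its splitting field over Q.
[K : Q] = 4

Solving the quadratic in x^2: x^2 = (443 ± √(443^2 - 4·48930))/2 = (443 ± √529)/2 = (443 ± 23)/2, giving x^2 = 233 or x^2 = 210. So f(x) = (x^2 - 233)(x^2 - 210) and the roots of f are ±√233, ±√210. Hence the splitting field is K = Q(√233, √210). Since 233 and 210 are distinct squarefree integers > 1, their product 48930 is not a perfect square, so √210 ∉ Q(√233). By the tower law [K:Q] = [Q(√233,√210):Q(√233)] · [Q(√233):Q] = 2 · 2 = 4.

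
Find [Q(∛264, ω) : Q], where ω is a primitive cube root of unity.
[Q(∛264, ω) : Q] = 6

[Q(∛264):Q] = 3 (min poly x^3 - 264, irreducible since 264 is not a perfect cube). [Q(ω):Q] = 2 (min poly x^2 + x + 1). Since Q(∛264) ⊂ R and ω ∉ R, we have ω ∉ Q(∛264), so x^2 + x + 1 remains irreducible over Q(∛264) and [Q(∛264, ω) : Q(∛264)] = 2. By the tower law, [Q(∛264, ω) : Q] = 3 · 2 = 6. (In fact Q(∛264, ω) is the splitting field of x^3 - 264 over Q.)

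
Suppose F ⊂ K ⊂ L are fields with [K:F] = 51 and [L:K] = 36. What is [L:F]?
[L:F] = 1836

The tower law says that for any tower of field extensions F ⊂ K ⊂ L with finite degrees, [L:F] = [L:K] · [K:F]. Here this gives [L:F] = 36 · 51 = 1836.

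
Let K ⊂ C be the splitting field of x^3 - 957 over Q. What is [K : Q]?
[K : Q] = 6

The roots of x^3 - 957 are ∛957, ω∛957, ω^2∛957 where ω = e^(2πi/3) is a primitive cube root of unity, so K = Q(∛957, ω). Now [Q(∛957):Q] = 3 (since 957 is not a perfect cube, x^3 - 957 is irreducible) and [Q(ω):Q] = 2. Both 2 and 3 divide [K:Q], and [K:Q] ≤ 3·2 = 6, so [K:Q] = 6. (Equivalently: Q(∛957) ⊂ R but ω ∉ R, so [K : Q(∛957)] = 2.)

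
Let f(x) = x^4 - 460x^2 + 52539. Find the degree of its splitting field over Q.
[K : Q] = 4

Solving the quadratic in x^2: x^2 = (460 ± √(460^2 - 4·52539))/2 = (460 ± √1444)/2 = (460 ± 38)/2, giving x^2 = 249 or x^2 = 211. So f(x) = (x^2 - 249)(x^2 - 211) and the roots of f are ±√249, ±√211. Hence the splitting field is K = Q(√249, √211). Since 249 and 211 are distinct squarefree integers > 1, their product 52539 is not a perfect square, so √211 ∉ Q(√249). By the tower law [K:Q] = [Q(√249,√211):Q(√249)] · [Q(√249):Q] = 2 · 2 = 4.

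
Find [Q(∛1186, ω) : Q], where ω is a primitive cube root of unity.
[Q(∛1186, ω) : Q] = 6

[Q(∛1186):Q] = 3 (min poly x^3 - 1186, irreducible since 1186 is not a perfect cube). [Q(ω):Q] = 2 (min poly x^2 + x + 1). Since Q(∛1186) ⊂ R and ω ∉ R, we have ω ∉ Q(∛1186), so x^2 + x + 1 remains irreducible over Q(∛1186) and [Q(∛1186, ω) : Q(∛1186)] = 2. By the tower law, [Q(∛1186, ω) : Q] = 3 · 2 = 6. (In fact Q(∛1186, ω) is the splitting field of x^3 - 1186 over Q.)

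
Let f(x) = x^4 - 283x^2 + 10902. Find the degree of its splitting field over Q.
[K : Q] = 4

Solving the quadratic in x^2: x^2 = (283 ± √(283^2 - 4·10902))/2 = (283 ± √36481)/2 = (283 ± 191)/2, giving x^2 = 46 or x^2 = 237. So f(x) = (x^2 - 46)(x^2 - 237) and the roots of f are ±√46, ±√237. Hence the splitting field is K = Q(√46, √237). Since 46 and 237 are distinct squarefree integers > 1, their product 10902 is not a perfect square, so √237 ∉ Q(√46). By the tower law [K:Q] = [Q(√46,√237):Q(√46)] · [Q(√46):Q] = 2 · 2 = 4.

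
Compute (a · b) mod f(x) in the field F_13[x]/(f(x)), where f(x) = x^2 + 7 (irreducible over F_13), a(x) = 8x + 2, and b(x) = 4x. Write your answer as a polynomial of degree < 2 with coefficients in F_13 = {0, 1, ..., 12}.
a · b ≡ 8x + 10 (mod f(x))

Multiply in F_13[x]: a(x)·b(x) = (8x + 2)·(4x) = 6x^2 + 8x. This has degree ≥ 2, so divide by f(x) over F_13: 6x^2 + 8x = (6)·(x^2 + 7) + (8x + 10). Hence a·b ≡ 8x + 10 (mod f). (F_13[x]/(f) is a field with 13^2 = 169 elements since f is irreducible of degree 2.)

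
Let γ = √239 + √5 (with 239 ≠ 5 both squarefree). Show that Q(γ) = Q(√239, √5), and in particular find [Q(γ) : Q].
[Q(γ) : Q] = 4 (equivalently, Q(γ) = Q(√239, √5))

Obviously Q(γ) ⊆ Q(√239, √5), and [Q(√239, √5):Q] = 4 (since 239, 5 are distinct squarefree integers > 1 with 1195 not a perfect square). To show equality we compute the minimal polynomial of γ. From γ = √239 + √5: γ^2 = 239 + 2√(1195) + 5 = 244 + 2√(1195), so γ^2 - 244 = 2√(1195); squaring, (γ^2 - 244)^2 = 4·1195, i.e. γ^4 - 488γ^2 + 59536 - 4780 = 0, i.e. γ^4 - 488γ^2 + 54756 = 0. So γ is a root of x^4 - 488x^2 + 54756. This polynomial is irreducible over Q: it has no rational root (each ±√239 ± √5 is irrational), and any factorization into two quadratics over Q would force √(1195) ∈ Q (pairing opposite roots) or √239, √5 ∈ Q (other pairings), all impossible. Hence [Q(γ):Q] = 4 = [Q(√239, √5):Q], so Q(γ) = Q(√239, √5).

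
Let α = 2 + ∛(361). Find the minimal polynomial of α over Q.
m_α(x) = x^3 - 6x^2 + 12x - 369

Set β = α - 2 = ∛(361), so β^3 = 361. Then (α - 2)^3 - 361 = 0, i.e. α is a root of g(x) = (x - 2)^3 - 361 = x^3 - 6x^2 + 12x - 369. Since g(x) = h(x - 2) where h(x) = x^3 - 361, and h is irreducible over Q (because 361 is not a perfect cube, so h has no rational root, and a monic cubic with no rational root is irreducible), g is also irreducible (irreducibility is preserved under the substitution x → x - 2). Hence m_α(x) = x^3 - 6x^2 + 12x - 369.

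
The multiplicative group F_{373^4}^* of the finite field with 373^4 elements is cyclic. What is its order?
|F_{373^4}^*| = 19356878640

F_{373^4} has 373^4 = 19356878641 elements; its multiplicative group consists of all nonzero elements, so |F_{373^4}^*| = 19356878641 - 1 = 19356878640. (It is cyclic since any finite subgroup of the multiplicative group of a field is cyclic.)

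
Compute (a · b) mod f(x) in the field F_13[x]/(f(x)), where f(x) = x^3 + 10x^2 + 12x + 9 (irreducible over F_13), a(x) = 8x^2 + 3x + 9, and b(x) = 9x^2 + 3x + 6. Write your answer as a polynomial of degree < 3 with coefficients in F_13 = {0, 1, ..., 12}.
a · b ≡ 10x^2 + 2x + 4 (mod f(x))

Multiply in F_13[x]: a(x)·b(x) = (8x^2 + 3x + 9)·(9x^2 + 3x + 6) = 7x^4 + 12x^3 + 8x^2 + 6x + 2. This has degree ≥ 3, so divide by f(x) over F_13: 7x^4 + 12x^3 + 8x^2 + 6x + 2 = (7x + 7)·(x^3 + 10x^2 + 12x + 9) + (10x^2 + 2x + 4). Hence a·b ≡ 10x^2 + 2x + 4 (mod f). (F_13[x]/(f) is a field with 13^3 = 2197 elements since f is irreducible of degree 3.)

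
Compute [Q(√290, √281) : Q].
[Q(√290, √281) : Q] = 4

[Q(√290):Q] = 2 (min poly x^2 - 290, irreducible since 290 is squarefree > 1). For the top step, suppose √281 ∈ Q(√290), say √281 = c + d√290 with c, d ∈ Q. Squaring: 281 = c^2 + 290d^2 + 2cd√290. Since √290 ∉ Q this forces 2cd = 0. If d = 0 then √281 = c ∈ Q, contradicting 281 squarefree > 1. If c = 0 then 281 = 290d^2, so 290·281 = (290d)^2 is a perfect square in Q — but 290·281 = 81490 is not a perfect square (since 290 and 281 are distinct squarefree integers). Contradiction. Hence √281 ∉ Q(√290), so x^2 - 281 stays irreducible over Q(√290) and [Q(√290, √281) : Q(√290)] = 2. By the tower law, [Q(√290, √281) : Q] = 2 · 2 = 4.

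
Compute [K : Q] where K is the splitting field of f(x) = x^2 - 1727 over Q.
[K : Q] = 2

f(x) = x^2 - 1727 factors as (x - √1727)(x + √1727). The splitting field is K = Q(√1727). Since 1727 is squarefree and > 1, it is not a perfect square, so x^2 - 1727 is irreducible over Q and [Q(√1727) : Q] = 2. Hence [K : Q] = 2.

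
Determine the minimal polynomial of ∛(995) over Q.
m_α(x) = x^3 - 995

α satisfies α^3 = 995, so x^3 - 995 annihilates α. By the rational root test, a rational root p/q (in lowest terms) of x^3 - 995 would satisfy p^3 = 995 q^3, forcing q = 1 and p^3 = 995; but 995 is not a perfect cube, contradiction. A monic cubic over Q with no rational root is irreducible (any nontrivial factorization would include a linear factor). Hence x^3 - 995 is the minimal polynomial of α, and in particular [Q(α):Q] = 3.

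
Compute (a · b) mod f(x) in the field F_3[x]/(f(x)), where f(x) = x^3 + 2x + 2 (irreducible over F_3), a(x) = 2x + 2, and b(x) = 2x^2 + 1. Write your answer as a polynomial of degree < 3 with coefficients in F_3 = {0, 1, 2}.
a · b ≡ x^2 (mod f(x))

Multiply in F_3[x]: a(x)·b(x) = (2x + 2)·(2x^2 + 1) = x^3 + x^2 + 2x + 2. This has degree ≥ 3, so divide by f(x) over F_3: x^3 + x^2 + 2x + 2 = (1)·(x^3 + 2x + 2) + (x^2). Hence a·b ≡ x^2 (mod f). (F_3[x]/(f) is a field with 3^3 = 27 elements since f is irreducible of degree 3.)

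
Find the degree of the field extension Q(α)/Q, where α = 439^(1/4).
[Q(α):Q] = 4

α is a root of x^4 - 439. By Eisenstein's criterion at the prime p = 439 (which divides the constant term 439 but p^2 = 192721 does not, since 439 is squarefree), x^4 - 439 is irreducible over Q. Hence [Q(α):Q] = 4.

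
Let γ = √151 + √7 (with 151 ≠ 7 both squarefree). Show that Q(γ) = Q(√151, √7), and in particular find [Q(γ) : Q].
[Q(γ) : Q] = 4 (equivalently, Q(γ) = Q(√151, √7))

Obviously Q(γ) ⊆ Q(√151, √7), and [Q(√151, √7):Q] = 4 (since 151, 7 are distinct squarefree integers > 1 with 1057 not a perfect square). To show equality we compute the minimal polynomial of γ. From γ = √151 + √7: γ^2 = 151 + 2√(1057) + 7 = 158 + 2√(1057), so γ^2 - 158 = 2√(1057); squaring, (γ^2 - 158)^2 = 4·1057, i.e. γ^4 - 316γ^2 + 24964 - 4228 = 0, i.e. γ^4 - 316γ^2 + 20736 = 0. So γ is a root of x^4 - 316x^2 + 20736. This polynomial is irreducible over Q: it has no rational root (each ±√151 ± √7 is irrational), and any factorization into two quadratics over Q would force √(1057) ∈ Q (pairing opposite roots) or √151, √7 ∈ Q (other pairings), all impossible. Hence [Q(γ):Q] = 4 = [Q(√151, √7):Q], so Q(γ) = Q(√151, √7).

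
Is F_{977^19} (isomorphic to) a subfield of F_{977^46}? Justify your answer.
No: F_{977^19} is not a subfield of F_{977^46}

F_{p^m} embeds in F_{p^n} iff m | n. Here 19 ∤ 46 (since 46 = 2·19 + 8 with remainder 8 ≠ 0), so F_{977^19} is not a subfield of F_{977^46}. Equivalently: if it were, the tower law would give 19 = [F_{977^19}:F_977] dividing [F_{977^46}:F_977] = 46, contradiction.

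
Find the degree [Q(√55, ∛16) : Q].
[Q(√55, ∛16) : Q] = 6

Let L = Q(√55, ∛16). Since Q(√55) ⊂ L and [Q(√55):Q] = 2, the tower law gives 2 | [L:Q]. Likewise Q(∛16) ⊂ L with [Q(∛16):Q] = 3 (because 16 is not a perfect cube), so 3 | [L:Q]. As gcd(2,3) = 1, [L:Q] is divisible by 6. Conversely L is generated over Q by √55 and ∛16, so [L:Q] ≤ 2·3 = 6. Therefore [Q(√55, ∛16) : Q] = 6.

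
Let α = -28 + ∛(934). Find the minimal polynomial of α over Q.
m_α(x) = x^3 + 84x^2 + 2352x + 21018

Set β = α + 28 = ∛(934), so β^3 = 934. Then (α + 28)^3 - 934 = 0, i.e. α is a root of g(x) = (x + 28)^3 - 934 = x^3 + 84x^2 + 2352x + 21018. Since g(x) = h(x + 28) where h(x) = x^3 - 934, and h is irreducible over Q (because 934 is not a perfect cube, so h has no rational root, and a monic cubic with no rational root is irreducible), g is also irreducible (irreducibility is preserved under the substitution x → x + 28). Hence m_α(x) = x^3 + 84x^2 + 2352x + 21018.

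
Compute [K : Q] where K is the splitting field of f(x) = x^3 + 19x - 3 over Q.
[K : Q] = 6

By the rational root test, any rational root of the monic integer polynomial f(x) = x^3 + 19x - 3 must be an integer dividing the constant term -3, i.e. one of ±{1, 3}. Evaluating: f(1) = 17, f(-1) = -23, f(3) = 81, f(-3) = -87; none is 0, so f has no rational root and is therefore irreducible over Q (a cubic with no linear factor over a field is irreducible). For an irreducible cubic, the Galois group is A_3 or S_3 according as the discriminant disc(f) = -4a^3 - 27b^2 = -4·(19)^3 - 27·(-3)^2 = -27679 is or is not a square in Q. Here disc(f) = -27679 is not a perfect square in Q, so the Galois group of f over Q is not contained in A_3 and must be all of S_3. The splitting field has degree |S_3| = 6 over Q, so [K : Q] = 6.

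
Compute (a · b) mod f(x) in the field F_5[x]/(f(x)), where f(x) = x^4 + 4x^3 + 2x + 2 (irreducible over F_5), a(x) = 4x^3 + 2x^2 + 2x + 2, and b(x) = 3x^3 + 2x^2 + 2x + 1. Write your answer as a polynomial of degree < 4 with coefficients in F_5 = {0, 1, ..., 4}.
a · b ≡ 3x^3 + 4x^2 + x + 4 (mod f(x))

Multiply in F_5[x]: a(x)·b(x) = (4x^3 + 2x^2 + 2x + 2)·(3x^3 + 2x^2 + 2x + 1) = 2x^6 + 4x^5 + 3x^4 + 3x^3 + x + 2. This has degree ≥ 4, so divide by f(x) over F_5: 2x^6 + 4x^5 + 3x^4 + 3x^3 + x + 2 = (2x^2 + x + 4)·(x^4 + 4x^3 + 2x + 2) + (3x^3 + 4x^2 + x + 4). Hence a·b ≡ 3x^3 + 4x^2 + x + 4 (mod f). (F_5[x]/(f) is a field with 5^4 = 625 elements since f is irreducible of degree 4.)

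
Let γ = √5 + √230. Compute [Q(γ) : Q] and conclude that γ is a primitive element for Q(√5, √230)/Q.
[Q(γ) : Q] = 4 (equivalently, Q(γ) = Q(√5, √230))

Obviously Q(γ) ⊆ Q(√5, √230), and [Q(√5, √230):Q] = 4 (since 5, 230 are distinct squarefree integers > 1 with 1150 not a perfect square). To show equality we compute the minimal polynomial of γ. From γ = √5 + √230: γ^2 = 5 + 2√(1150) + 230 = 235 + 2√(1150), so γ^2 - 235 = 2√(1150); squaring, (γ^2 - 235)^2 = 4·1150, i.e. γ^4 - 470γ^2 + 55225 - 4600 = 0, i.e. γ^4 - 470γ^2 + 50625 = 0. So γ is a root of x^4 - 470x^2 + 50625. This polynomial is irreducible over Q: it has no rational root (each ±√5 ± √230 is irrational), and any factorization into two quadratics over Q would force √(1150) ∈ Q (pairing opposite roots) or √5, √230 ∈ Q (other pairings), all impossible. Hence [Q(γ):Q] = 4 = [Q(√5, √230):Q], so Q(γ) = Q(√5, √230).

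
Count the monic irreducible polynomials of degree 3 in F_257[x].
There are 5658112 monic irreducible polynomials of degree 3 over F_257

Each element of F_{257^3} that lies in no proper subfield is a root of exactly one monic irreducible of degree 3 over F_257, and each such polynomial has 3 distinct roots in F_{257^3}. By Möbius inversion the count is N_257(3) = (1/3) Σ_{d|3} μ(3/d) · 257^d = (1/3)(μ(3)·257^1 + μ(1)·257^3) = 16974336/3 = 5658112.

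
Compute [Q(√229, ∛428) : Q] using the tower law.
[Q(√229, ∛428) : Q] = 6

Let L = Q(√229, ∛428). Since Q(√229) ⊂ L and [Q(√229):Q] = 2, the tower law gives 2 | [L:Q]. Likewise Q(∛428) ⊂ L with [Q(∛428):Q] = 3 (because 428 is not a perfect cube), so 3 | [L:Q]. As gcd(2,3) = 1, [L:Q] is divisible by 6. Conversely L is generated over Q by √229 and ∛428, so [L:Q] ≤ 2·3 = 6. Therefore [Q(√229, ∛428) : Q] = 6.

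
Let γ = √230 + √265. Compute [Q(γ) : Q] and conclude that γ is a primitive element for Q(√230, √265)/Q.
[Q(γ) : Q] = 4 (equivalently, Q(γ) = Q(√230, √265))

Obviously Q(γ) ⊆ Q(√230, √265), and [Q(√230, √265):Q] = 4 (since 230, 265 are distinct squarefree integers > 1 with 60950 not a perfect square). To show equality we compute the minimal polynomial of γ. From γ = √230 + √265: γ^2 = 230 + 2√(60950) + 265 = 495 + 2√(60950), so γ^2 - 495 = 2√(60950); squaring, (γ^2 - 495)^2 = 4·60950, i.e. γ^4 - 990γ^2 + 245025 - 243800 = 0, i.e. γ^4 - 990γ^2 + 1225 = 0. So γ is a root of x^4 - 990x^2 + 1225. This polynomial is irreducible over Q: it has no rational root (each ±√230 ± √265 is irrational), and any factorization into two quadratics over Q would force √(60950) ∈ Q (pairing opposite roots) or √230, √265 ∈ Q (other pairings), all impossible. Hence [Q(γ):Q] = 4 = [Q(√230, √265):Q], so Q(γ) = Q(√230, √265).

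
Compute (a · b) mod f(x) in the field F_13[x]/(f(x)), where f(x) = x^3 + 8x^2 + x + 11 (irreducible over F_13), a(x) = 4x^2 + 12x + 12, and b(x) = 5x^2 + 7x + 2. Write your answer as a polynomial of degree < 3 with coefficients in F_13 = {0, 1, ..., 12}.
a · b ≡ 6x^2 + 12x + 10 (mod f(x))

Multiply in F_13[x]: a(x)·b(x) = (4x^2 + 12x + 12)·(5x^2 + 7x + 2) = 7x^4 + 10x^3 + 9x^2 + 4x + 11. This has degree ≥ 3, so divide by f(x) over F_13: 7x^4 + 10x^3 + 9x^2 + 4x + 11 = (7x + 6)·(x^3 + 8x^2 + x + 11) + (6x^2 + 12x + 10). Hence a·b ≡ 6x^2 + 12x + 10 (mod f). (F_13[x]/(f) is a field with 13^3 = 2197 elements since f is irreducible of degree 3.)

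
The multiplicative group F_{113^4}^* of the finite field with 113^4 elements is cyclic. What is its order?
|F_{113^4}^*| = 163047360

F_{113^4} has 113^4 = 163047361 elements; its multiplicative group consists of all nonzero elements, so |F_{113^4}^*| = 163047361 - 1 = 163047360. (It is cyclic since any finite subgroup of the multiplicative group of a field is cyclic.)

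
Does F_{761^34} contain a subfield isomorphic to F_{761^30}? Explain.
No: F_{761^30} is not a subfield of F_{761^34}

F_{p^m} embeds in F_{p^n} iff m | n. Here 30 ∤ 34 (since 34 = 1·30 + 4 with remainder 4 ≠ 0), so F_{761^30} is not a subfield of F_{761^34}. Equivalently: if it were, the tower law would give 30 = [F_{761^30}:F_761] dividing [F_{761^34}:F_761] = 34, contradiction.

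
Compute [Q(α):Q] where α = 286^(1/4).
[Q(α):Q] = 4

α is a root of x^4 - 286. By Eisenstein's criterion at the prime p = 2 (which divides the constant term 286 but p^2 = 4 does not, since 286 is squarefree), x^4 - 286 is irreducible over Q. Hence [Q(α):Q] = 4.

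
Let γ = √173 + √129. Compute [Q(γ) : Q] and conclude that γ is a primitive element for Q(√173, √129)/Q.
[Q(γ) : Q] = 4 (equivalently, Q(γ) = Q(√173, √129))

Obviously Q(γ) ⊆ Q(√173, √129), and [Q(√173, √129):Q] = 4 (since 173, 129 are distinct squarefree integers > 1 with 22317 not a perfect square). To show equality we compute the minimal polynomial of γ. From γ = √173 + √129: γ^2 = 173 + 2√(22317) + 129 = 302 + 2√(22317), so γ^2 - 302 = 2√(22317); squaring, (γ^2 - 302)^2 = 4·22317, i.e. γ^4 - 604γ^2 + 91204 - 89268 = 0, i.e. γ^4 - 604γ^2 + 1936 = 0. So γ is a root of x^4 - 604x^2 + 1936. This polynomial is irreducible over Q: it has no rational root (each ±√173 ± √129 is irrational), and any factorization into two quadratics over Q would force √(22317) ∈ Q (pairing opposite roots) or √173, √129 ∈ Q (other pairings), all impossible. Hence [Q(γ):Q] = 4 = [Q(√173, √129):Q], so Q(γ) = Q(√173, √129).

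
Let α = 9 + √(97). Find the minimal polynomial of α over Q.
m_α(x) = x^2 - 18x - 16

From α - 9 = √(97), squaring gives (α - 9)^2 = 97, i.e. α^2 - 18α + 81 = 97, so α^2 - 18α - 16 = 0. The discriminant of x^2 - 18x - 16 is (-18)^2 - 4·(-16) = 324 + 64 = 388, and 4·(97) is not a perfect square in Q since 97 is squarefree and ≠ 1. Hence x^2 - 18x - 16 is irreducible over Q and is the minimal polynomial of α.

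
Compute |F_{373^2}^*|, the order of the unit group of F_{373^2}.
|F_{373^2}^*| = 139128

F_{373^2} has 373^2 = 139129 elements; its multiplicative group consists of all nonzero elements, so |F_{373^2}^*| = 139129 - 1 = 139128. (It is cyclic since any finite subgroup of the multiplicative group of a field is cyclic.)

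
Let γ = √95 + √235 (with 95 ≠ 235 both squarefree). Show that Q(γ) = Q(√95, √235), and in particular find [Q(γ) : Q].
[Q(γ) : Q] = 4 (equivalently, Q(γ) = Q(√95, √235))

Obviously Q(γ) ⊆ Q(√95, √235), and [Q(√95, √235):Q] = 4 (since 95, 235 are distinct squarefree integers > 1 with 22325 not a perfect square). To show equality we compute the minimal polynomial of γ. From γ = √95 + √235: γ^2 = 95 + 2√(22325) + 235 = 330 + 2√(22325), so γ^2 - 330 = 2√(22325); squaring, (γ^2 - 330)^2 = 4·22325, i.e. γ^4 - 660γ^2 + 108900 - 89300 = 0, i.e. γ^4 - 660γ^2 + 19600 = 0. So γ is a root of x^4 - 660x^2 + 19600. This polynomial is irreducible over Q: it has no rational root (each ±√95 ± √235 is irrational), and any factorization into two quadratics over Q would force √(22325) ∈ Q (pairing opposite roots) or √95, √235 ∈ Q (other pairings), all impossible. Hence [Q(γ):Q] = 4 = [Q(√95, √235):Q], so Q(γ) = Q(√95, √235).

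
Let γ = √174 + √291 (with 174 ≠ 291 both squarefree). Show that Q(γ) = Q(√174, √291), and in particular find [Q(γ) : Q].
[Q(γ) : Q] = 4 (equivalently, Q(γ) = Q(√174, √291))

Obviously Q(γ) ⊆ Q(√174, √291), and [Q(√174, √291):Q] = 4 (since 174, 291 are distinct squarefree integers > 1 with 50634 not a perfect square). To show equality we compute the minimal polynomial of γ. From γ = √174 + √291: γ^2 = 174 + 2√(50634) + 291 = 465 + 2√(50634), so γ^2 - 465 = 2√(50634); squaring, (γ^2 - 465)^2 = 4·50634, i.e. γ^4 - 930γ^2 + 216225 - 202536 = 0, i.e. γ^4 - 930γ^2 + 13689 = 0. So γ is a root of x^4 - 930x^2 + 13689. This polynomial is irreducible over Q: it has no rational root (each ±√174 ± √291 is irrational), and any factorization into two quadratics over Q would force √(50634) ∈ Q (pairing opposite roots) or √174, √291 ∈ Q (other pairings), all impossible. Hence [Q(γ):Q] = 4 = [Q(√174, √291):Q], so Q(γ) = Q(√174, √291).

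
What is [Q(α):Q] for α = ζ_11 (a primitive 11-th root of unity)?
[Q(α):Q] = 10

The minimal polynomial of ζ_11 over Q is the 11-th cyclotomic polynomial Φ_11(x), which is irreducible over Q and has degree φ(11) = 10. Hence [Q(α):Q] = φ(11) = 10.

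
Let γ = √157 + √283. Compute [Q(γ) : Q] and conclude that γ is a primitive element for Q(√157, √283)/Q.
[Q(γ) : Q] = 4 (equivalently, Q(γ) = Q(√157, √283))

Obviously Q(γ) ⊆ Q(√157, √283), and [Q(√157, √283):Q] = 4 (since 157, 283 are distinct squarefree integers > 1 with 44431 not a perfect square). To show equality we compute the minimal polynomial of γ. From γ = √157 + √283: γ^2 = 157 + 2√(44431) + 283 = 440 + 2√(44431), so γ^2 - 440 = 2√(44431); squaring, (γ^2 - 440)^2 = 4·44431, i.e. γ^4 - 880γ^2 + 193600 - 177724 = 0, i.e. γ^4 - 880γ^2 + 15876 = 0. So γ is a root of x^4 - 880x^2 + 15876. This polynomial is irreducible over Q: it has no rational root (each ±√157 ± √283 is irrational), and any factorization into two quadratics over Q would force √(44431) ∈ Q (pairing opposite roots) or √157, √283 ∈ Q (other pairings), all impossible. Hence [Q(γ):Q] = 4 = [Q(√157, √283):Q], so Q(γ) = Q(√157, √283).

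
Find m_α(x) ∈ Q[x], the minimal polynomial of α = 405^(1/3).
m_α(x) = x^3 - 405

α satisfies α^3 = 405, so x^3 - 405 annihilates α. By the rational root test, a rational root p/q (in lowest terms) of x^3 - 405 would satisfy p^3 = 405 q^3, forcing q = 1 and p^3 = 405; but 405 is not a perfect cube, contradiction. A monic cubic over Q with no rational root is irreducible (any nontrivial factorization would include a linear factor). Hence x^3 - 405 is the minimal polynomial of α, and in particular [Q(α):Q] = 3.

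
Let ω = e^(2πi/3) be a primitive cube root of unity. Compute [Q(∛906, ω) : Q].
[Q(∛906, ω) : Q] = 6

[Q(∛906):Q] = 3 (min poly x^3 - 906, irreducible since 906 is not a perfect cube). [Q(ω):Q] = 2 (min poly x^2 + x + 1). Since Q(∛906) ⊂ R and ω ∉ R, we have ω ∉ Q(∛906), so x^2 + x + 1 remains irreducible over Q(∛906) and [Q(∛906, ω) : Q(∛906)] = 2. By the tower law, [Q(∛906, ω) : Q] = 3 · 2 = 6. (In fact Q(∛906, ω) is the splitting field of x^3 - 906 over Q.)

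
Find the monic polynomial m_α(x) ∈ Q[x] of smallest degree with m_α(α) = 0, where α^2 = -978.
m_α(x) = x^2 + 978

α satisfies α^2 + 978 = 0, so x^2 + 978 annihilates α. Since d = -978 is squarefree and ≠ 1, it is not a perfect square in Q, so x^2 + 978 has no rational root and is therefore irreducible over Q (a degree-2 polynomial over a field is irreducible iff it has no root). Hence m_α(x) = x^2 + 978.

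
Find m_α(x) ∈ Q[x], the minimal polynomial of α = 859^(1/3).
m_α(x) = x^3 - 859

α satisfies α^3 = 859, so x^3 - 859 annihilates α. By the rational root test, a rational root p/q (in lowest terms) of x^3 - 859 would satisfy p^3 = 859 q^3, forcing q = 1 and p^3 = 859; but 859 is not a perfect cube, contradiction. A monic cubic over Q with no rational root is irreducible (any nontrivial factorization would include a linear factor). Hence x^3 - 859 is the minimal polynomial of α, and in particular [Q(α):Q] = 3.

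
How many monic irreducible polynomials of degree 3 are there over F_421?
There are 24872680 monic irreducible polynomials of degree 3 over F_421

Each element of F_{421^3} that lies in no proper subfield is a root of exactly one monic irreducible of degree 3 over F_421, and each such polynomial has 3 distinct roots in F_{421^3}. By Möbius inversion the count is N_421(3) = (1/3) Σ_{d|3} μ(3/d) · 421^d = (1/3)(μ(3)·421^1 + μ(1)·421^3) = 74618040/3 = 24872680.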